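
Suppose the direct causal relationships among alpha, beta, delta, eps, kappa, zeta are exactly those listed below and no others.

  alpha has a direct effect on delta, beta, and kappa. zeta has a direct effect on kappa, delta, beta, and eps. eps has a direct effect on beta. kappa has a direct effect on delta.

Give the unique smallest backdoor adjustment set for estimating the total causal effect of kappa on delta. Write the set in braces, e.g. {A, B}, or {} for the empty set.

Variables eligible for adjustment (non-descendants of kappa, excluding kappa and delta): {alpha, beta, eps, zeta}.
Backdoor paths from kappa to delta:
  P1: kappa <- zeta -> eps -> beta <- alpha -> delta
  P2: kappa <- zeta -> delta
  P3: kappa <- zeta -> beta <- alpha -> delta
  P4: kappa <- alpha -> delta
  P5: kappa <- alpha -> beta <- zeta -> delta
  P6: kappa <- alpha -> beta <- eps <- zeta -> delta
The empty set is not sufficient: P2 (kappa <- zeta -> delta) has no collider blocking it and no conditioned non-collider, so it is open.
Try {alpha, zeta}:
  P1: blocked at fork node zeta ∈ conditioning set.
  P2: blocked at fork node zeta ∈ conditioning set.
  P3: blocked at fork node zeta ∈ conditioning set.
  P4: blocked at fork node alpha ∈ conditioning set.
  P5: blocked at fork node alpha ∈ conditioning set.
  P6: blocked at fork node alpha ∈ conditioning set.
{alpha, zeta} contains no descendant of kappa and blocks every backdoor path.
Every element of {alpha, zeta} is needed (dropping alpha leaves P4 open; dropping zeta leaves P2 open), so no proper subset is valid.
Among all size-2 subsets of the eligible variables, only {alpha, zeta} blocks every backdoor path, so it is the unique smallest valid adjustment set.

{alpha, zeta}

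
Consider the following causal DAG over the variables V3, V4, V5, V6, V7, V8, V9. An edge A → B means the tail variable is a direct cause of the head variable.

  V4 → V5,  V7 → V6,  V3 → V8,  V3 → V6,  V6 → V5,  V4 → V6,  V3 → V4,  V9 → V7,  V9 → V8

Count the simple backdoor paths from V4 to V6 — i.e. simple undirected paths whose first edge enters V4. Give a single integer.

A backdoor path from V4 to V6 is any simple undirected path whose first edge points into V4 (i.e. leaves V4 via a parent).
Parents of V4: {V3}.
Enumerating:
  P1: V4 <- V3 -> V6
  P2: V4 <- V3 -> V8 <- V9 -> V7 -> V6
That exhausts the simple backdoor paths. Count: 2.

2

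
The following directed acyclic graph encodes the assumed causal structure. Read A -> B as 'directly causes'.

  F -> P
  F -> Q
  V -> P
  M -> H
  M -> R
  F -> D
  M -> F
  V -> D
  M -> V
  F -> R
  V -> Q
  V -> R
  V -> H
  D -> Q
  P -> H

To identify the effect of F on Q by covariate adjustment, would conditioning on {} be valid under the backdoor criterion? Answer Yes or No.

Backdoor paths from F to Q (paths whose first edge points into F):
  P1: F <- M -> V -> D -> Q
  P2: F <- M -> V -> Q
  P3: F <- M -> H <- V -> D -> Q
  P4: F <- M -> H <- V -> Q
  P5: F <- M -> H <- P <- V -> D -> Q
  P6: F <- M -> H <- P <- V -> Q
  P7: F <- M -> R <- V -> D -> Q
  P8: F <- M -> R <- V -> Q
Condition 1 (no descendant of F in the set): holds — descendants of F are {D, H, P, Q, R}; none are in {}.
Condition 2 (every backdoor path blocked by {}):
  P1: open — no interior node is in the conditioning set.
  P2: open — no interior node is in the conditioning set.
  P3: blocked at collider H (neither it nor any descendant is in the conditioning set).
  P4: blocked at collider H (neither it nor any descendant is in the conditioning set).
  P5: blocked at collider H (neither it nor any descendant is in the conditioning set).
  P6: blocked at collider H (neither it nor any descendant is in the conditioning set).
  P7: blocked at collider R (neither it nor any descendant is in the conditioning set).
  P8: blocked at collider R (neither it nor any descendant is in the conditioning set).
{} does not satisfy the backdoor criterion.

No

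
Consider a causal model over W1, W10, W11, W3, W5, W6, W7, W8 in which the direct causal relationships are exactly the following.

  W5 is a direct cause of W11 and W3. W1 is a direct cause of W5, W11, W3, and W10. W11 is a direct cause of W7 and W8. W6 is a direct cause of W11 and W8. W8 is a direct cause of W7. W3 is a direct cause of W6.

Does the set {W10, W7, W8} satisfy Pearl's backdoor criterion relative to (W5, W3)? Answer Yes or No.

No

Backdoor paths from W5 to W3 (paths whose first edge points into W5):
  P1: W5 <- W1 -> W3
  P2: W5 <- W1 -> W11 <- W6 <- W3
  P3: W5 <- W1 -> W11 -> W8 <- W6 <- W3
  P4: W5 <- W1 -> W11 -> W7 <- W8 <- W6 <- W3
Condition 1 (no descendant of W5 in the set): FAILS — W7 and W8 are descendants of W5.
Condition 2 (every backdoor path blocked by {W10, W7, W8}):
  P1: open — no interior node is in the conditioning set.
  P2: open — collider(s) W11 are conditioned on (or have a conditioned descendant) and no non-collider on the path is in the set.
  P3: open — collider(s) W8 are conditioned on (or have a conditioned descendant) and no non-collider on the path is in the set.
  P4: blocked at chain node W8 ∈ conditioning set.
{W10, W7, W8} does not satisfy the backdoor criterion.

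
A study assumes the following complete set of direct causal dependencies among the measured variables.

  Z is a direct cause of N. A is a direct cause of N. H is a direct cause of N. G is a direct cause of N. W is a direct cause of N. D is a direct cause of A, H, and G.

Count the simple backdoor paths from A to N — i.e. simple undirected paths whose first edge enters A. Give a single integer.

2

A backdoor path from A to N is any simple undirected path whose first edge points into A (i.e. leaves A via a parent).
Parents of A: {D}.
Enumerating:
  P1: A <- D -> H -> N
  P2: A <- D -> G -> N
That exhausts the simple backdoor paths. Count: 2.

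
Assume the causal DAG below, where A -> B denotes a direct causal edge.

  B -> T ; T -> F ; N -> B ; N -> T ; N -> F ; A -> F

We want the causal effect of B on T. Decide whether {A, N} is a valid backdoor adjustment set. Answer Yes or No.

Yes

Backdoor paths from B to T (paths whose first edge points into B):
  P1: B <- N -> T
  P2: B <- N -> F <- T
Condition 1 (no descendant of B in the set): holds — descendants of B are {F, T}; none are in {A, N}.
Condition 2 (every backdoor path blocked by {A, N}):
  P1: blocked at fork node N ∈ conditioning set.
  P2: blocked at fork node N ∈ conditioning set.
{A, N} satisfies the backdoor criterion.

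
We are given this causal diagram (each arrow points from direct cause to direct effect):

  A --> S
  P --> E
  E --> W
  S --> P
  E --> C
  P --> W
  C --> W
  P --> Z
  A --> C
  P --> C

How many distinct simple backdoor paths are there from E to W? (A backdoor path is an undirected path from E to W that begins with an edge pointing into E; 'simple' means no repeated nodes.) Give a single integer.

A backdoor path from E to W is any simple undirected path whose first edge points into E (i.e. leaves E via a parent).
Parents of E: {P}.
Enumerating:
  P1: E <- P <- S <- A -> C -> W
  P2: E <- P -> C -> W
  P3: E <- P -> W
That exhausts the simple backdoor paths. Count: 3.

3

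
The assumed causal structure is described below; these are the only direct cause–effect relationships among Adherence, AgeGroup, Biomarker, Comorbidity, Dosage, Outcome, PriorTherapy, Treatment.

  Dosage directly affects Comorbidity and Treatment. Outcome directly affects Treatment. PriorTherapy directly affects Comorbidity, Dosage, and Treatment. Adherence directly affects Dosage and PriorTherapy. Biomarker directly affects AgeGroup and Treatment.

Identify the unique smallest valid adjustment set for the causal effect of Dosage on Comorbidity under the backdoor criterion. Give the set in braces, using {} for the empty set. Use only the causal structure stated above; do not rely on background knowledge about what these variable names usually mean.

{PriorTherapy}

Variables eligible for adjustment (non-descendants of Dosage, excluding Dosage and Comorbidity): {Adherence, AgeGroup, Biomarker, Outcome, PriorTherapy}.
Backdoor paths from Dosage to Comorbidity:
  P1: Dosage <- Adherence -> PriorTherapy -> Comorbidity
  P2: Dosage <- PriorTherapy -> Comorbidity
The empty set is not sufficient: P1 (Dosage <- Adherence -> PriorTherapy -> Comorbidity) has no collider blocking it and no conditioned non-collider, so it is open.
Try {PriorTherapy}:
  P1: blocked at chain node PriorTherapy ∈ conditioning set.
  P2: blocked at fork node PriorTherapy ∈ conditioning set.
{PriorTherapy} contains no descendant of Dosage and blocks every backdoor path.
No other singleton works — e.g. {Biomarker} leaves P1 open — so {PriorTherapy} is the unique smallest valid adjustment set.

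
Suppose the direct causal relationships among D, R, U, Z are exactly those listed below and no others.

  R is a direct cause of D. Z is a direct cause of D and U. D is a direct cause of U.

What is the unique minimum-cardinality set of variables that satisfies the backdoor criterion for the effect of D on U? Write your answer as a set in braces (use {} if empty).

Variables eligible for adjustment (non-descendants of D, excluding D and U): {R, Z}.
Backdoor paths from D to U:
  P1: D <- Z -> U
The empty set is not sufficient: P1 (D <- Z -> U) has no collider blocking it and no conditioned non-collider, so it is open.
Try {Z}:
  P1: blocked at fork node Z ∈ conditioning set.
{Z} contains no descendant of D and blocks every backdoor path.
No other singleton works — e.g. {R} leaves P1 open — so {Z} is the unique smallest valid adjustment set.

{Z}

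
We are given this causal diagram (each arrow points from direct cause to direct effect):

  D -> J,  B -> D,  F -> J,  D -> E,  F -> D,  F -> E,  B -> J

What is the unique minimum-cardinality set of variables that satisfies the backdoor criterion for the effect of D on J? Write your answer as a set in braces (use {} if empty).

{B, F}

Variables eligible for adjustment (non-descendants of D, excluding D and J): {B, F}.
Backdoor paths from D to J:
  P1: D <- F -> J
  P2: D <- B -> J
The empty set is not sufficient: P1 (D <- F -> J) has no collider blocking it and no conditioned non-collider, so it is open.
Try {B, F}:
  P1: blocked at fork node F ∈ conditioning set.
  P2: blocked at fork node B ∈ conditioning set.
{B, F} contains no descendant of D and blocks every backdoor path.
Every element of {B, F} is needed (dropping B leaves P2 open; dropping F leaves P1 open), so no proper subset is valid.
Among all size-2 subsets of the eligible variables, only {B, F} blocks every backdoor path, so it is the unique smallest valid adjustment set.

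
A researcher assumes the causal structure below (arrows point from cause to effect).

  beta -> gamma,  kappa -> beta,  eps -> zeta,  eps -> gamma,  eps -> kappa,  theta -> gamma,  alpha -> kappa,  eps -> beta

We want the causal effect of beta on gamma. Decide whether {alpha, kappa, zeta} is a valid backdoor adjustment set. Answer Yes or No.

No

Backdoor paths from beta to gamma (paths whose first edge points into beta):
  P1: beta <- eps -> gamma
  P2: beta <- kappa <- eps -> gamma
Condition 1 (no descendant of beta in the set): holds — descendants of beta are {gamma}; none are in {alpha, kappa, zeta}.
Condition 2 (every backdoor path blocked by {alpha, kappa, zeta}):
  P1: open — no interior node is in the conditioning set.
  P2: blocked at chain node kappa ∈ conditioning set.
{alpha, kappa, zeta} does not satisfy the backdoor criterion.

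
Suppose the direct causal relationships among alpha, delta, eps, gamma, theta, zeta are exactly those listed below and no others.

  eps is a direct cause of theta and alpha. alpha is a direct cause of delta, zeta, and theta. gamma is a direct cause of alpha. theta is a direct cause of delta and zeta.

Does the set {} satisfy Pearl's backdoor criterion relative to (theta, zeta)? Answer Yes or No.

No

Backdoor paths from theta to zeta (paths whose first edge points into theta):
  P1: theta <- eps -> alpha -> zeta
  P2: theta <- alpha -> zeta
Condition 1 (no descendant of theta in the set): holds — descendants of theta are {delta, zeta}; none are in {}.
Condition 2 (every backdoor path blocked by {}):
  P1: open — no interior node is in the conditioning set.
  P2: open — no interior node is in the conditioning set.
{} does not satisfy the backdoor criterion.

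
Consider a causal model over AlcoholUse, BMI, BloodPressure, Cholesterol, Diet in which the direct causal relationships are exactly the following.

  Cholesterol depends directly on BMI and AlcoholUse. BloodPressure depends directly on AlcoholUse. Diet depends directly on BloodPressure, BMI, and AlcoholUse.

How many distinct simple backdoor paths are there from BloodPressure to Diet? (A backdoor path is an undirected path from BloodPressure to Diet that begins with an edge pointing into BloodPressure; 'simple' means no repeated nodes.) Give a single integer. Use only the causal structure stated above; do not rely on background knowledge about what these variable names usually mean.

A backdoor path from BloodPressure to Diet is any simple undirected path whose first edge points into BloodPressure (i.e. leaves BloodPressure via a parent).
Parents of BloodPressure: {AlcoholUse}.
Enumerating:
  P1: BloodPressure <- AlcoholUse -> Diet
  P2: BloodPressure <- AlcoholUse -> Cholesterol <- BMI -> Diet
That exhausts the simple backdoor paths. Count: 2.

2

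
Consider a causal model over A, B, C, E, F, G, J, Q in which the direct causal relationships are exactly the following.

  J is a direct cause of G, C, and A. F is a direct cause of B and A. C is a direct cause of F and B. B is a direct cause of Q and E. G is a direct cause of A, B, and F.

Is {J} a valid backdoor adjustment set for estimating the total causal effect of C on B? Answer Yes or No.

Yes

Backdoor paths from C to B (paths whose first edge points into C):
  P1: C <- J -> G -> F -> B
  P2: C <- J -> G -> A <- F -> B
  P3: C <- J -> G -> B
  P4: C <- J -> A <- G -> F -> B
  P5: C <- J -> A <- G -> B
  P6: C <- J -> A <- F <- G -> B
  P7: C <- J -> A <- F -> B
Condition 1 (no descendant of C in the set): holds — descendants of C are {A, B, E, F, Q}; none are in {J}.
Condition 2 (every backdoor path blocked by {J}):
  P1: blocked at fork node J ∈ conditioning set.
  P2: blocked at fork node J ∈ conditioning set.
  P3: blocked at fork node J ∈ conditioning set.
  P4: blocked at fork node J ∈ conditioning set.
  P5: blocked at fork node J ∈ conditioning set.
  P6: blocked at fork node J ∈ conditioning set.
  P7: blocked at fork node J ∈ conditioning set.
{J} satisfies the backdoor criterion.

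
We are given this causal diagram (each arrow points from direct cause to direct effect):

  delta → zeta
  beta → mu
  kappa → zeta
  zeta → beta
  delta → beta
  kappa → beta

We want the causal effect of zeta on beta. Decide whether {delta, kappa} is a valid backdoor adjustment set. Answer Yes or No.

Yes

Backdoor paths from zeta to beta (paths whose first edge points into zeta):
  P1: zeta <- delta -> beta
  P2: zeta <- kappa -> beta
Condition 1 (no descendant of zeta in the set): holds — descendants of zeta are {beta, mu}; none are in {delta, kappa}.
Condition 2 (every backdoor path blocked by {delta, kappa}):
  P1: blocked at fork node delta ∈ conditioning set.
  P2: blocked at fork node kappa ∈ conditioning set.
{delta, kappa} satisfies the backdoor criterion.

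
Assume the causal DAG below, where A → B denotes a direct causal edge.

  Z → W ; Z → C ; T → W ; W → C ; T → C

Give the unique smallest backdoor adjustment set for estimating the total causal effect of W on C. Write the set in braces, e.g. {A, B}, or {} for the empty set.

{T, Z}

Variables eligible for adjustment (non-descendants of W, excluding W and C): {T, Z}.
Backdoor paths from W to C:
  P1: W <- Z -> C
  P2: W <- T -> C
The empty set is not sufficient: P1 (W <- Z -> C) has no collider blocking it and no conditioned non-collider, so it is open.
Try {T, Z}:
  P1: blocked at fork node Z ∈ conditioning set.
  P2: blocked at fork node T ∈ conditioning set.
{T, Z} contains no descendant of W and blocks every backdoor path.
Every element of {T, Z} is needed (dropping T leaves P2 open; dropping Z leaves P1 open), so no proper subset is valid.
Among all size-2 subsets of the eligible variables, only {T, Z} blocks every backdoor path, so it is the unique smallest valid adjustment set.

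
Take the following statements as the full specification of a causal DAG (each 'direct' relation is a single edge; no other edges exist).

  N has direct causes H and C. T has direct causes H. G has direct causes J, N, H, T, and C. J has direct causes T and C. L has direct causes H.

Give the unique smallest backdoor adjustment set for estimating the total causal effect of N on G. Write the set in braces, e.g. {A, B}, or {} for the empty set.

{C, H}

Variables eligible for adjustment (non-descendants of N, excluding N and G): {C, H, J, L, T}.
Backdoor paths from N to G:
  P1: N <- H -> T -> J <- C -> G
  P2: N <- H -> T -> J -> G
  P3: N <- H -> T -> G
  P4: N <- H -> G
  P5: N <- C -> J <- T <- H -> G
  P6: N <- C -> J <- T -> G
  P7: N <- C -> J -> G
  P8: N <- C -> G
The empty set is not sufficient: P2 (N <- H -> T -> J -> G) has no collider blocking it and no conditioned non-collider, so it is open.
Try {C, H}:
  P1: blocked at fork node H ∈ conditioning set.
  P2: blocked at fork node H ∈ conditioning set.
  P3: blocked at fork node H ∈ conditioning set.
  P4: blocked at fork node H ∈ conditioning set.
  P5: blocked at fork node C ∈ conditioning set.
  P6: blocked at fork node C ∈ conditioning set.
  P7: blocked at fork node C ∈ conditioning set.
  P8: blocked at fork node C ∈ conditioning set.
{C, H} contains no descendant of N and blocks every backdoor path.
Every element of {C, H} is needed (dropping C leaves P7 open; dropping H leaves P2 open), so no proper subset is valid.
Among all size-2 subsets of the eligible variables, only {C, H} blocks every backdoor path, so it is the unique smallest valid adjustment set.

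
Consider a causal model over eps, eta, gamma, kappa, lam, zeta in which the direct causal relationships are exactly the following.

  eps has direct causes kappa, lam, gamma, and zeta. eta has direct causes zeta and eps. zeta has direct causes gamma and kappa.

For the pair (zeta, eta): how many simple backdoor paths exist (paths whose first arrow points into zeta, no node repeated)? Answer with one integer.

A backdoor path from zeta to eta is any simple undirected path whose first edge points into zeta (i.e. leaves zeta via a parent).
Parents of zeta: {gamma, kappa}.
Enumerating:
  P1: zeta <- kappa -> eps -> eta
  P2: zeta <- gamma -> eps -> eta
That exhausts the simple backdoor paths. Count: 2.

2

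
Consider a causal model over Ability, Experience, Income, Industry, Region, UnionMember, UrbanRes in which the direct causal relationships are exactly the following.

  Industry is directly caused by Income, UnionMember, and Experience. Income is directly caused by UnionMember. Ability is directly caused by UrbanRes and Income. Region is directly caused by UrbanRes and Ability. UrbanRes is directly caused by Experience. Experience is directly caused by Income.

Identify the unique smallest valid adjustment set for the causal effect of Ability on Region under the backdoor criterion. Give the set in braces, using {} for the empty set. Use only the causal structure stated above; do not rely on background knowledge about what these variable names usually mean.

Variables eligible for adjustment (non-descendants of Ability, excluding Ability and Region): {Experience, Income, Industry, UnionMember, UrbanRes}.
Backdoor paths from Ability to Region:
  P1: Ability <- Income <- UnionMember -> Industry <- Experience -> UrbanRes -> Region
  P2: Ability <- Income -> Experience -> UrbanRes -> Region
  P3: Ability <- Income -> Industry <- Experience -> UrbanRes -> Region
  P4: Ability <- UrbanRes -> Region
The empty set is not sufficient: P2 (Ability <- Income -> Experience -> UrbanRes -> Region) has no collider blocking it and no conditioned non-collider, so it is open.
Try {UrbanRes}:
  P1: blocked at collider Industry (neither it nor any descendant is in the conditioning set).
  P2: blocked at chain node UrbanRes ∈ conditioning set.
  P3: blocked at collider Industry (neither it nor any descendant is in the conditioning set).
  P4: blocked at fork node UrbanRes ∈ conditioning set.
{UrbanRes} contains no descendant of Ability and blocks every backdoor path.
No other singleton works — e.g. {UnionMember} leaves P2 open — so {UrbanRes} is the unique smallest valid adjustment set.

{UrbanRes}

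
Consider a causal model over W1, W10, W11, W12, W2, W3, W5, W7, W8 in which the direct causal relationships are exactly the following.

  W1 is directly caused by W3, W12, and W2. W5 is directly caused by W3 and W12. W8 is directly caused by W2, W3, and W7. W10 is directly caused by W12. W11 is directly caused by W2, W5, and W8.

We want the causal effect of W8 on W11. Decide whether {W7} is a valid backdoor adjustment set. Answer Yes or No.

No

Backdoor paths from W8 to W11 (paths whose first edge points into W8):
  P1: W8 <- W2 -> W1 <- W12 -> W5 -> W11
  P2: W8 <- W2 -> W1 <- W3 -> W5 -> W11
  P3: W8 <- W2 -> W11
  P4: W8 <- W3 -> W5 <- W12 -> W1 <- W2 -> W11
  P5: W8 <- W3 -> W5 -> W11
  P6: W8 <- W3 -> W1 <- W12 -> W5 -> W11
  P7: W8 <- W3 -> W1 <- W2 -> W11
Condition 1 (no descendant of W8 in the set): holds — descendants of W8 are {W11}; none are in {W7}.
Condition 2 (every backdoor path blocked by {W7}):
  P1: blocked at collider W1 (neither it nor any descendant is in the conditioning set).
  P2: blocked at collider W1 (neither it nor any descendant is in the conditioning set).
  P3: open — no interior node is in the conditioning set.
  P4: blocked at collider W5 (neither it nor any descendant is in the conditioning set).
  P5: open — no interior node is in the conditioning set.
  P6: blocked at collider W1 (neither it nor any descendant is in the conditioning set).
  P7: blocked at collider W1 (neither it nor any descendant is in the conditioning set).
{W7} does not satisfy the backdoor criterion.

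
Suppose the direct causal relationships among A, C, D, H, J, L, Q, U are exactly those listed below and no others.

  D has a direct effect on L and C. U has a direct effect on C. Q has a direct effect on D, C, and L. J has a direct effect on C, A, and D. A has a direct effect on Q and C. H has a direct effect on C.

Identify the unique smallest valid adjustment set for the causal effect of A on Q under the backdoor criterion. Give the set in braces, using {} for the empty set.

{}

Variables eligible for adjustment (non-descendants of A, excluding A and Q): {H, J, U}.
Backdoor paths from A to Q:
  P1: A <- J -> D <- Q
  P2: A <- J -> D -> L <- Q
  P3: A <- J -> D -> C <- Q
  P4: A <- J -> C <- Q
  P5: A <- J -> C <- D <- Q
  P6: A <- J -> C <- D -> L <- Q
Each backdoor path contains an unconditioned collider, so every path is already blocked with the empty conditioning set:
  P1: blocked at collider D (neither it nor any descendant is in the conditioning set).
  P2: blocked at collider L (neither it nor any descendant is in the conditioning set).
  P3: blocked at collider C (neither it nor any descendant is in the conditioning set).
  P4: blocked at collider C (neither it nor any descendant is in the conditioning set).
  P5: blocked at collider C (neither it nor any descendant is in the conditioning set).
  P6: blocked at collider C (neither it nor any descendant is in the conditioning set).
The empty set is therefore the unique smallest valid set.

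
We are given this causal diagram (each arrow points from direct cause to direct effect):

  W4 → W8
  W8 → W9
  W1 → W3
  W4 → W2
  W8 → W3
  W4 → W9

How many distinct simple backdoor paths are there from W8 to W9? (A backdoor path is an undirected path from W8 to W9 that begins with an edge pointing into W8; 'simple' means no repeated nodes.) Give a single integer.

1

A backdoor path from W8 to W9 is any simple undirected path whose first edge points into W8 (i.e. leaves W8 via a parent).
Parents of W8: {W4}.
Enumerating:
  P1: W8 <- W4 -> W9
That exhausts the simple backdoor paths. Count: 1.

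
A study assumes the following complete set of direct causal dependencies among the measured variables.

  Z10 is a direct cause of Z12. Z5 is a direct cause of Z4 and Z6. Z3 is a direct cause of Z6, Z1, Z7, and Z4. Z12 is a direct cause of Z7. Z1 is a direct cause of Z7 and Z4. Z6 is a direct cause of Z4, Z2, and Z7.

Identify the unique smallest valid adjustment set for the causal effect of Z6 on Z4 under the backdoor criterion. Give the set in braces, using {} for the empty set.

{Z3, Z5}

Variables eligible for adjustment (non-descendants of Z6, excluding Z6 and Z4): {Z1, Z10, Z12, Z3, Z5}.
Backdoor paths from Z6 to Z4:
  P1: Z6 <- Z5 -> Z4
  P2: Z6 <- Z3 -> Z1 -> Z4
  P3: Z6 <- Z3 -> Z7 <- Z1 -> Z4
  P4: Z6 <- Z3 -> Z4
The empty set is not sufficient: P1 (Z6 <- Z5 -> Z4) has no collider blocking it and no conditioned non-collider, so it is open.
Try {Z3, Z5}:
  P1: blocked at fork node Z5 ∈ conditioning set.
  P2: blocked at fork node Z3 ∈ conditioning set.
  P3: blocked at fork node Z3 ∈ conditioning set.
  P4: blocked at fork node Z3 ∈ conditioning set.
{Z3, Z5} contains no descendant of Z6 and blocks every backdoor path.
Every element of {Z3, Z5} is needed (dropping Z3 leaves P2 open; dropping Z5 leaves P1 open), so no proper subset is valid.
Among all size-2 subsets of the eligible variables, only {Z3, Z5} blocks every backdoor path, so it is the unique smallest valid adjustment set.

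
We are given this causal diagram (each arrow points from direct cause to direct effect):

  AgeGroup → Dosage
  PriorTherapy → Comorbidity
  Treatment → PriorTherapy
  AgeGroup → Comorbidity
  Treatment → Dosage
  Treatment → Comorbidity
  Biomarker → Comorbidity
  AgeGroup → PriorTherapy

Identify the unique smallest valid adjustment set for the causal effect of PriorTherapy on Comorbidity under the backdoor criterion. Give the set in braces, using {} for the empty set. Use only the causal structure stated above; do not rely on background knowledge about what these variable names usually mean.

Variables eligible for adjustment (non-descendants of PriorTherapy, excluding PriorTherapy and Comorbidity): {AgeGroup, Biomarker, Dosage, Treatment}.
Backdoor paths from PriorTherapy to Comorbidity:
  P1: PriorTherapy <- Treatment -> Dosage <- AgeGroup -> Comorbidity
  P2: PriorTherapy <- Treatment -> Comorbidity
  P3: PriorTherapy <- AgeGroup -> Dosage <- Treatment -> Comorbidity
  P4: PriorTherapy <- AgeGroup -> Comorbidity
The empty set is not sufficient: P2 (PriorTherapy <- Treatment -> Comorbidity) has no collider blocking it and no conditioned non-collider, so it is open.
Try {AgeGroup, Treatment}:
  P1: blocked at fork node Treatment ∈ conditioning set.
  P2: blocked at fork node Treatment ∈ conditioning set.
  P3: blocked at fork node AgeGroup ∈ conditioning set.
  P4: blocked at fork node AgeGroup ∈ conditioning set.
{AgeGroup, Treatment} contains no descendant of PriorTherapy and blocks every backdoor path.
Every element of {AgeGroup, Treatment} is needed (dropping AgeGroup leaves P4 open; dropping Treatment leaves P2 open), so no proper subset is valid.
Among all size-2 subsets of the eligible variables, only {AgeGroup, Treatment} blocks every backdoor path, so it is the unique smallest valid adjustment set.

{AgeGroup, Treatment}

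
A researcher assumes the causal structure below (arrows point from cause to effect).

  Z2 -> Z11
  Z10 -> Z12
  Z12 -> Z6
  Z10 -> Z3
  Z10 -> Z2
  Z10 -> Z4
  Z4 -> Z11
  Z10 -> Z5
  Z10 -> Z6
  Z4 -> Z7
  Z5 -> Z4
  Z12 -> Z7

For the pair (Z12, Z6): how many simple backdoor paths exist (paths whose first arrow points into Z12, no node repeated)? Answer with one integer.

1

A backdoor path from Z12 to Z6 is any simple undirected path whose first edge points into Z12 (i.e. leaves Z12 via a parent).
Parents of Z12: {Z10}.
Enumerating:
  P1: Z12 <- Z10 -> Z6
That exhausts the simple backdoor paths. Count: 1.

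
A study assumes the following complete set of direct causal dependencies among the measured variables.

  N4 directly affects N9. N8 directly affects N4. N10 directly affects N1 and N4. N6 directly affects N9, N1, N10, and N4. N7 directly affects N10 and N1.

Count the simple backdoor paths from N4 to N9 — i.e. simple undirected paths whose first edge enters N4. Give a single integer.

A backdoor path from N4 to N9 is any simple undirected path whose first edge points into N4 (i.e. leaves N4 via a parent).
Parents of N4: {N10, N6, N8}.
Enumerating:
  P1: N4 <- N6 -> N9
  P2: N4 <- N10 <- N7 -> N1 <- N6 -> N9
  P3: N4 <- N10 <- N6 -> N9
  P4: N4 <- N10 -> N1 <- N6 -> N9
That exhausts the simple backdoor paths. Count: 4.

4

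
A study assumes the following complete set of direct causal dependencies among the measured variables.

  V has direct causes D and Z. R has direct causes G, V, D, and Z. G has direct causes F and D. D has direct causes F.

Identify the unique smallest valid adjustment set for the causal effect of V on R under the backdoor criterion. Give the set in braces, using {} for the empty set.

Variables eligible for adjustment (non-descendants of V, excluding V and R): {D, F, G, Z}.
Backdoor paths from V to R:
  P1: V <- Z -> R
  P2: V <- D <- F -> G -> R
  P3: V <- D -> G -> R
  P4: V <- D -> R
The empty set is not sufficient: P1 (V <- Z -> R) has no collider blocking it and no conditioned non-collider, so it is open.
Try {D, Z}:
  P1: blocked at fork node Z ∈ conditioning set.
  P2: blocked at chain node D ∈ conditioning set.
  P3: blocked at fork node D ∈ conditioning set.
  P4: blocked at fork node D ∈ conditioning set.
{D, Z} contains no descendant of V and blocks every backdoor path.
Every element of {D, Z} is needed (dropping D leaves P2 open; dropping Z leaves P1 open), so no proper subset is valid.
Among all size-2 subsets of the eligible variables, only {D, Z} blocks every backdoor path, so it is the unique smallest valid adjustment set.

{D, Z}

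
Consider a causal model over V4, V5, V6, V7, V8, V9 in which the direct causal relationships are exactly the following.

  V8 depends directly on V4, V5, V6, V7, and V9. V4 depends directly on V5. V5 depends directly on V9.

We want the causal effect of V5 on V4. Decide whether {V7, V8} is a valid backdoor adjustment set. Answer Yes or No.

Backdoor paths from V5 to V4 (paths whose first edge points into V5):
  P1: V5 <- V9 -> V8 <- V4
Condition 1 (no descendant of V5 in the set): FAILS — V8 is a descendant of V5.
Condition 2 (every backdoor path blocked by {V7, V8}):
  P1: open — collider(s) V8 are conditioned on (or have a conditioned descendant) and no non-collider on the path is in the set.
{V7, V8} does not satisfy the backdoor criterion.

No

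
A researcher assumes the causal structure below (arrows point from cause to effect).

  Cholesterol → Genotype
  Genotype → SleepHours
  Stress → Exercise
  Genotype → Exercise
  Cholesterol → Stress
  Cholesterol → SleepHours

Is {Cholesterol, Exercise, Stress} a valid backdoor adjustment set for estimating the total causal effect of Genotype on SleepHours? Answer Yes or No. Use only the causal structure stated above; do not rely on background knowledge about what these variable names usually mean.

No

Backdoor paths from Genotype to SleepHours (paths whose first edge points into Genotype):
  P1: Genotype <- Cholesterol -> SleepHours
Condition 1 (no descendant of Genotype in the set): FAILS — Exercise is a descendant of Genotype.
Condition 2 (every backdoor path blocked by {Cholesterol, Exercise, Stress}):
  P1: blocked at fork node Cholesterol ∈ conditioning set.
{Cholesterol, Exercise, Stress} does not satisfy the backdoor criterion.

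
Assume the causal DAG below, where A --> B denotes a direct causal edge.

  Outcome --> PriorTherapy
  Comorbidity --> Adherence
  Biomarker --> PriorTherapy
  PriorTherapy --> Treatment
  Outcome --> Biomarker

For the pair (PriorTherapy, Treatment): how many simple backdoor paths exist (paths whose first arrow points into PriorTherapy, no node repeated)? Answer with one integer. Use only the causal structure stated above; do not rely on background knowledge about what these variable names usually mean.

0

A backdoor path from PriorTherapy to Treatment is any simple undirected path whose first edge points into PriorTherapy (i.e. leaves PriorTherapy via a parent).
Parents of PriorTherapy: {Biomarker, Outcome}.
No simple path from any parent of PriorTherapy reaches Treatment without revisiting PriorTherapy, so there are no backdoor paths.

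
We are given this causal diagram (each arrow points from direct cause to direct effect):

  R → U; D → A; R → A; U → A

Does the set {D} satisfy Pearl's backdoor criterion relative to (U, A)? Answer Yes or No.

Backdoor paths from U to A (paths whose first edge points into U):
  P1: U <- R -> A
Condition 1 (no descendant of U in the set): holds — descendants of U are {A}; none are in {D}.
Condition 2 (every backdoor path blocked by {D}):
  P1: open — no interior node is in the conditioning set.
{D} does not satisfy the backdoor criterion.

No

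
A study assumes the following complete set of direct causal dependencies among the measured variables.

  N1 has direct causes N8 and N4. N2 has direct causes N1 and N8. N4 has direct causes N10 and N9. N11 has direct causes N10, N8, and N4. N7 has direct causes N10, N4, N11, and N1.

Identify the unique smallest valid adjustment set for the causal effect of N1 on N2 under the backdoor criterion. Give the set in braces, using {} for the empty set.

Variables eligible for adjustment (non-descendants of N1, excluding N1 and N2): {N10, N11, N4, N8, N9}.
Backdoor paths from N1 to N2:
  P1: N1 <- N4 <- N10 -> N11 <- N8 -> N2
  P2: N1 <- N4 <- N10 -> N7 <- N11 <- N8 -> N2
  P3: N1 <- N4 -> N11 <- N8 -> N2
  P4: N1 <- N4 -> N7 <- N10 -> N11 <- N8 -> N2
  P5: N1 <- N4 -> N7 <- N11 <- N8 -> N2
  P6: N1 <- N8 -> N2
The empty set is not sufficient: P6 (N1 <- N8 -> N2) has no collider blocking it and no conditioned non-collider, so it is open.
Try {N8}:
  P1: blocked at collider N11 (neither it nor any descendant is in the conditioning set).
  P2: blocked at collider N7 (neither it nor any descendant is in the conditioning set).
  P3: blocked at collider N11 (neither it nor any descendant is in the conditioning set).
  P4: blocked at collider N7 (neither it nor any descendant is in the conditioning set).
  P5: blocked at collider N7 (neither it nor any descendant is in the conditioning set).
  P6: blocked at fork node N8 ∈ conditioning set.
{N8} contains no descendant of N1 and blocks every backdoor path.
No other singleton works — e.g. {N10} leaves P6 open — so {N8} is the unique smallest valid adjustment set.

{N8}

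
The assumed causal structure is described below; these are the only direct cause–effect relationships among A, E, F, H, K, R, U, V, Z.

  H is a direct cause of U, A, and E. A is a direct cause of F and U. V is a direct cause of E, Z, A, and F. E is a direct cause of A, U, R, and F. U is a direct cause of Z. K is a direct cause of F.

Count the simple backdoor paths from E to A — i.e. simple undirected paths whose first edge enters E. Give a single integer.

A backdoor path from E to A is any simple undirected path whose first edge points into E (i.e. leaves E via a parent).
Parents of E: {H, V}.
Enumerating:
  P1: E <- H -> A
  P2: E <- H -> U <- A
  P3: E <- H -> U -> Z <- V -> A
  P4: E <- H -> U -> Z <- V -> F <- A
  P5: E <- V -> A
  P6: E <- V -> F <- A
  P7: E <- V -> Z <- U <- H -> A
  P8: E <- V -> Z <- U <- A
That exhausts the simple backdoor paths. Count: 8.

8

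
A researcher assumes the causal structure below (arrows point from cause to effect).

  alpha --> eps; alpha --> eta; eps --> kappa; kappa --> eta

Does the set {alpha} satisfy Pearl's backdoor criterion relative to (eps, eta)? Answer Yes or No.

Backdoor paths from eps to eta (paths whose first edge points into eps):
  P1: eps <- alpha -> eta
Condition 1 (no descendant of eps in the set): holds — descendants of eps are {eta, kappa}; none are in {alpha}.
Condition 2 (every backdoor path blocked by {alpha}):
  P1: blocked at fork node alpha ∈ conditioning set.
{alpha} satisfies the backdoor criterion.

Yes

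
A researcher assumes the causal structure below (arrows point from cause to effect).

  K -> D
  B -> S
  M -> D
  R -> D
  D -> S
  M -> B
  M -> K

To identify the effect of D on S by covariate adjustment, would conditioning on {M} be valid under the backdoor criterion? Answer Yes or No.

Yes

Backdoor paths from D to S (paths whose first edge points into D):
  P1: D <- M -> B -> S
  P2: D <- K <- M -> B -> S
Condition 1 (no descendant of D in the set): holds — descendants of D are {S}; none are in {M}.
Condition 2 (every backdoor path blocked by {M}):
  P1: blocked at fork node M ∈ conditioning set.
  P2: blocked at fork node M ∈ conditioning set.
{M} satisfies the backdoor criterion.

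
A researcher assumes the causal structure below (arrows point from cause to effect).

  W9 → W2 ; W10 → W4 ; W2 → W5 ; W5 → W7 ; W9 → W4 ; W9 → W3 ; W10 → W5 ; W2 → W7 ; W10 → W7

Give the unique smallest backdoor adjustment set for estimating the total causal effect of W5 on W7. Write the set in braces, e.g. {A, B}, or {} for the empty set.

{W10, W2}

Variables eligible for adjustment (non-descendants of W5, excluding W5 and W7): {W10, W2, W3, W4, W9}.
Backdoor paths from W5 to W7:
  P1: W5 <- W2 <- W9 -> W4 <- W10 -> W7
  P2: W5 <- W2 -> W7
  P3: W5 <- W10 -> W4 <- W9 -> W2 -> W7
  P4: W5 <- W10 -> W7
The empty set is not sufficient: P2 (W5 <- W2 -> W7) has no collider blocking it and no conditioned non-collider, so it is open.
Try {W10, W2}:
  P1: blocked at chain node W2 ∈ conditioning set.
  P2: blocked at fork node W2 ∈ conditioning set.
  P3: blocked at fork node W10 ∈ conditioning set.
  P4: blocked at fork node W10 ∈ conditioning set.
{W10, W2} contains no descendant of W5 and blocks every backdoor path.
Every element of {W10, W2} is needed (dropping W10 leaves P4 open; dropping W2 leaves P2 open), so no proper subset is valid.
Among all size-2 subsets of the eligible variables, only {W10, W2} blocks every backdoor path, so it is the unique smallest valid adjustment set.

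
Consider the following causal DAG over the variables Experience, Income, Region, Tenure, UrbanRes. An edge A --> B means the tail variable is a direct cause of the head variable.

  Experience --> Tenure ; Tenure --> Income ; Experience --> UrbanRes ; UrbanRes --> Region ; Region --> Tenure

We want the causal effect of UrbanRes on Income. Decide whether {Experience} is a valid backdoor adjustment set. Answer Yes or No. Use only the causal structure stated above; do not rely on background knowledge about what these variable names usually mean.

Backdoor paths from UrbanRes to Income (paths whose first edge points into UrbanRes):
  P1: UrbanRes <- Experience -> Tenure -> Income
Condition 1 (no descendant of UrbanRes in the set): holds — descendants of UrbanRes are {Income, Region, Tenure}; none are in {Experience}.
Condition 2 (every backdoor path blocked by {Experience}):
  P1: blocked at fork node Experience ∈ conditioning set.
{Experience} satisfies the backdoor criterion.

Yes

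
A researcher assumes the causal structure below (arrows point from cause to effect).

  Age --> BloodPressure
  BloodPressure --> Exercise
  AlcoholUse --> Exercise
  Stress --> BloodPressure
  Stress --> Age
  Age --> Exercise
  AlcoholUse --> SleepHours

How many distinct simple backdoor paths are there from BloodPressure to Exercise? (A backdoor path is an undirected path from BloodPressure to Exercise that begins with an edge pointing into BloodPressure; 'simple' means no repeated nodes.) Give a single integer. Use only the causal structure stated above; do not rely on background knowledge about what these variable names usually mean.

2

A backdoor path from BloodPressure to Exercise is any simple undirected path whose first edge points into BloodPressure (i.e. leaves BloodPressure via a parent).
Parents of BloodPressure: {Age, Stress}.
Enumerating:
  P1: BloodPressure <- Stress -> Age -> Exercise
  P2: BloodPressure <- Age -> Exercise
That exhausts the simple backdoor paths. Count: 2.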